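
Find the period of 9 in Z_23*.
Powers of 9 mod 23: 9^1≡9, 9^2≡12, 9^3≡16, 9^4≡6, 9^5≡8, 9^6≡3, 9^7≡4, 9^8≡13, 9^9≡2, 9^10≡18, 9^11≡1. So the order of 9 is 11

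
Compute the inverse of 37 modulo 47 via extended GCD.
Extended GCD: 37(14) + 47(-11) = 1. So 37^(-1) ≡ 14 mod 47. Verify: 37 × 14 = 518 ≡ 1 mod 47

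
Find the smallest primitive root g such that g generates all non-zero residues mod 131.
g = 2. Powers: [2, 4, 8, 16, 32, 64, ...] generates all 130 non-zero residues.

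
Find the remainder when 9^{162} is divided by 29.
By Fermat: 9^{28} ≡ 1 mod 29. 162 = 5×28 + 22. So 9^{162} ≡ 9^{22} ≡ 20 mod 29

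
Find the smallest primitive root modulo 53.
g = 2. Powers: [2, 4, 8, 16, 32, 11, 22, 44, ...] generates all 52 non-zero residues.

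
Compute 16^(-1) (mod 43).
Since 43 is prime, by Fermat 16^(-1) ≡ 16^{41} ≡ 35 (mod 43). Verify: 16 × 35 = 560 ≡ 1 (mod 43)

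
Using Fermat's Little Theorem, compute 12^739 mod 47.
By Fermat: 12^{46} ≡ 1 (mod 47). 739 ≡ 3 (mod 46). So 12^{739} ≡ 12^{3} ≡ 36 (mod 47)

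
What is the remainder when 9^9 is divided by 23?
By repeated squaring mod 23: 9^{1}≡9, 9^{2}≡12, 9^{4}≡6, 9^{8}≡13. Then 9^{9} = 9^{8+1} ≡ 13 × 9 ≡ 2 mod 23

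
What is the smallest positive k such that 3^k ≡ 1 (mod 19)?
Powers of 3 mod 19: 3^1≡3, 3^2≡9, 3^3≡8, 3^4≡5, 3^5≡15, 3^6≡7, 3^7≡2, 3^8≡6, 3^9≡18, 3^10≡16, 3^11≡10, 3^12≡11, 3^13≡14, 3^14≡4, 3^15≡12, 3^16≡17, 3^17≡13, 3^18≡1. So the order of 3 is 18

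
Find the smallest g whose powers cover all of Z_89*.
g = 3. For each prime q|88: 3^{44}≡88, 3^{8}≡64, none ≡ 1, so ord_89(3) = 88 and 3 is a primitive root.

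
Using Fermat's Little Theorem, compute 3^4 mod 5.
By Fermat's Little Theorem, 3^{4} ≡ 1 mod 5 since 5 is prime and gcd(3, 5) = 1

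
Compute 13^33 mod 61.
By repeated squaring mod 61: 13^{1}≡13, 13^{2}≡47, 13^{4}≡13, 13^{8}≡47, 13^{16}≡13, 13^{32}≡47. Then 13^{33} = 13^{32+1} ≡ 47 × 13 ≡ 1 mod 61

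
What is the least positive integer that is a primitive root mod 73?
g = 5. For each prime q|72: 5^{36}≡72, 5^{24}≡8, none ≡ 1, so ord_73(5) = 72 and 5 is a primitive root.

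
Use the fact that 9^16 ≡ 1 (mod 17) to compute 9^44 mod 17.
By Fermat: 9^{16} ≡ 1 (mod 17). 44 = 2×16 + 12. So 9^{44} ≡ 9^{12} ≡ 16 (mod 17)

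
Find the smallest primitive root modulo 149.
g = 2. Powers: [2, 4, 8, 16, 32, 64, 128, ...] generates all 148 non-zero residues.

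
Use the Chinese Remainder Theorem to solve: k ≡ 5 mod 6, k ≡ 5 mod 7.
M = 6 × 7 = 42. M₁ = 7, y₁ ≡ 1 mod 6. M₂ = 6, y₂ ≡ 6 mod 7. k = 5×7×1 + 5×6×6 ≡ 5 mod 42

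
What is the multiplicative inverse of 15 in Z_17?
Since 17 is prime, by Fermat 15^(-1) ≡ 15^{15} ≡ 8 mod 17. Verify: 15 × 8 = 120 ≡ 1 mod 17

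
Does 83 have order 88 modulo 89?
ord_89(83) divides 88. For each prime q|88: 83^{44}≡88, 83^{8}≡8, none ≡ 1. So 83 has order 88 and is a primitive root mod 89.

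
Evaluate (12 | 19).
(12/19) = 12^{9} mod 19 = -1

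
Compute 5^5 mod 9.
By repeated squaring mod 9: 5^{1}≡5, 5^{2}≡7, 5^{4}≡4. Then 5^{5} = 5^{4+1} ≡ 4 × 5 ≡ 2 mod 9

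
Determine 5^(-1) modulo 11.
Since 11 is prime, by Fermat 5^(-1) ≡ 5^{9} ≡ 9 mod 11. Verify: 5 × 9 = 45 ≡ 1 mod 11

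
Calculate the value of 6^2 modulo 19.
6^{2} = 36 ≡ 17 (mod 19)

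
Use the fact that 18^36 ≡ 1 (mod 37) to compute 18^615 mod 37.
By Fermat: 18^{36} ≡ 1 (mod 37). 615 ≡ 3 (mod 36). So 18^{615} ≡ 18^{3} ≡ 23 (mod 37)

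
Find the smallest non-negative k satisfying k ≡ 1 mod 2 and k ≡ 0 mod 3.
M = 2 × 3 = 6. M₁ = 3, y₁ ≡ 1 mod 2. M₂ = 2, y₂ ≡ 2 mod 3. k = 1×3×1 + 0×2×2 ≡ 3 mod 6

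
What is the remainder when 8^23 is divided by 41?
By repeated squaring mod 41: 8^{1}≡8, 8^{2}≡23, 8^{4}≡37, 8^{8}≡16, 8^{16}≡10. Then 8^{23} = 8^{16+4+2+1} ≡ 10 × 37 × 23 × 8 ≡ 20 mod 41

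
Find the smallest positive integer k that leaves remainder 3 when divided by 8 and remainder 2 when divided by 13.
M = 8 × 13 = 104. M₁ = 13, y₁ ≡ 5 mod 8. M₂ = 8, y₂ ≡ 5 mod 13. k = 3×13×5 + 2×8×5 ≡ 67 mod 104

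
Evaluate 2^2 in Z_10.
2^{2} = 4 ≡ 4 mod 10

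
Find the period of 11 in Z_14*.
Powers of 11 mod 14: 11^1≡11, 11^2≡9, 11^3≡1. So the order of 11 is 3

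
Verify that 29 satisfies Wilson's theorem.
(28)! mod 29 = 28. Since this equals -1 mod 29, Wilson confirms 29 is prime.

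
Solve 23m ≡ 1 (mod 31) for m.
Since 31 is prime, by Fermat 23^(-1) ≡ 23^{29} ≡ 27 (mod 31). Verify: 23 × 27 = 621 ≡ 1 (mod 31)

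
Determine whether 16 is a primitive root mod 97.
16^{12} ≡ 1 (mod 97) and 12 < 96, so ord_97(16) = 12 ≠ 96 and 16 is not a primitive root.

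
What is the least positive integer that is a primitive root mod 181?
g = 2. For each prime q|180: 2^{90}≡180, 2^{60}≡48, 2^{36}≡59, none ≡ 1, so ord_181(2) = 180 and 2 is a primitive root.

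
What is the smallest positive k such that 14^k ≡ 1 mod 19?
Powers of 14 mod 19: 14^1≡14, 14^2≡6, 14^3≡8, 14^4≡17, 14^5≡10, 14^6≡7, 14^7≡3, 14^8≡4, 14^9≡18, 14^10≡5, 14^11≡13, 14^12≡11, 14^13≡2, 14^14≡9, 14^15≡12, 14^16≡16, 14^17≡15, 14^18≡1. So the order of 14 is 18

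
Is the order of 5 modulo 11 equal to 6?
Powers of 5 mod 11: 5^1≡5, 5^2≡3, 5^3≡4, 5^4≡9, 5^5≡1. Already 5^5≡1, so the order is 5 < 6. No, the actual order is 5.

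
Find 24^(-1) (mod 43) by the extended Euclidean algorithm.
Extended GCD: 24(9) + 43(-5) = 1. So 24^(-1) ≡ 9 (mod 43). Verify: 24 × 9 = 216 ≡ 1 (mod 43)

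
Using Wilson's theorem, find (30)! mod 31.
By Wilson's theorem, (30)! ≡ -1 ≡ 30 (mod 31)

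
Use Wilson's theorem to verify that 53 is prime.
(52)! mod 53 = 52. Since this equals -1 (mod 53), Wilson confirms 53 is prime.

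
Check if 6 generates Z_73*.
6^{36} ≡ 1 mod 73 and 36 < 72, so ord_73(6) = 36 ≠ 72 and 6 is not a primitive root.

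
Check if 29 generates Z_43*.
ord_43(29) divides 42. For each prime q|42: 29^{21}≡42, 29^{14}≡6, 29^{6}≡21, none ≡ 1. So 29 has order 42 and is a primitive root mod 43.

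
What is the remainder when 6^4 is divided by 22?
6^{4} = 1296 ≡ 20 mod 22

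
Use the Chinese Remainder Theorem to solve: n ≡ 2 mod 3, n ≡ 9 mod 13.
M = 3 × 13 = 39. M₁ = 13, y₁ ≡ 1 mod 3. M₂ = 3, y₂ ≡ 9 mod 13. n = 2×13×1 + 9×3×9 ≡ 35 mod 39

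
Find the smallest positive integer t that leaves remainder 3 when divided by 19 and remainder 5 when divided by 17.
M = 19 × 17 = 323. M₁ = 17, y₁ ≡ 9 (mod 19). M₂ = 19, y₂ ≡ 9 (mod 17). t = 3×17×9 + 5×19×9 ≡ 22 (mod 323)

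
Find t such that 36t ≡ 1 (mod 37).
Since 37 is prime, by Fermat 36^(-1) ≡ 36^{35} ≡ 36 (mod 37). Verify: 36 × 36 = 1296 ≡ 1 (mod 37)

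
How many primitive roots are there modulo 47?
Number of primitive roots mod 47 = φ(p-1) = φ(46) = 22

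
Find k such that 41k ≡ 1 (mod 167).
Since 167 is prime, by Fermat 41^(-1) ≡ 41^{165} ≡ 110 (mod 167). Verify: 41 × 110 = 4510 ≡ 1 (mod 167)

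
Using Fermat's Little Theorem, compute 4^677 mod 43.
By Fermat: 4^{42} ≡ 1 (mod 43). 677 ≡ 5 (mod 42). So 4^{677} ≡ 4^{5} ≡ 35 (mod 43)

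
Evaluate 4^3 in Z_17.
4^{3} = 64 ≡ 13 (mod 17)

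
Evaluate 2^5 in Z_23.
By repeated squaring mod 23: 2^{1}≡2, 2^{2}≡4, 2^{4}≡16. Then 2^{5} = 2^{4+1} ≡ 16 × 2 ≡ 9 mod 23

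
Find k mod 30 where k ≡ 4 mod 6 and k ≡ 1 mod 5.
M = 6 × 5 = 30. M₁ = 5, y₁ ≡ 5 mod 6. M₂ = 6, y₂ ≡ 1 mod 5. k = 4×5×5 + 1×6×1 ≡ 16 mod 30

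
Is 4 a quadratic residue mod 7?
By Euler's criterion: 4^{3} ≡ 1 (mod 7). Since this equals 1, 4 is a QR.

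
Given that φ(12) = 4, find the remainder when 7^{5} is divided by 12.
By Euler: 7^{4} ≡ 1 mod 12 since gcd(7, 12) = 1. 5 = 1×4 + 1. So 7^{5} ≡ 7^{1} ≡ 7 mod 12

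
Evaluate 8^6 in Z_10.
By repeated squaring (mod 10): 8^{1}≡8, 8^{2}≡4, 8^{4}≡6. Then 8^{6} = 8^{4+2} ≡ 6 × 4 ≡ 4 (mod 10)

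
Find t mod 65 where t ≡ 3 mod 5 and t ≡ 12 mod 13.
M = 5 × 13 = 65. M₁ = 13, y₁ ≡ 2 mod 5. M₂ = 5, y₂ ≡ 8 mod 13. t = 3×13×2 + 12×5×8 ≡ 38 mod 65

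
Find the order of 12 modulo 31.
Powers of 12 mod 31: 12^1≡12, 12^2≡20, 12^3≡23, 12^4≡28, 12^5≡26, 12^6≡2, 12^7≡24, 12^8≡9, 12^9≡15, 12^10≡25, 12^11≡21, 12^12≡4, 12^13≡17, 12^14≡18, 12^15≡30, 12^16≡19, 12^17≡11, 12^18≡8, 12^19≡3, 12^20≡5, 12^21≡29, 12^22≡7, 12^23≡22, 12^24≡16, 12^25≡6, 12^26≡10, 12^27≡27, 12^28≡14, 12^29≡13, 12^30≡1. ord_31(12) = 30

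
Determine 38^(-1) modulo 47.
Since 47 is prime, by Fermat 38^(-1) ≡ 38^{45} ≡ 26 (mod 47). Verify: 38 × 26 = 988 ≡ 1 (mod 47)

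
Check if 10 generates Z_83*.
10^{41} ≡ 1 mod 83 and 41 < 82, so ord_83(10) = 41 ≠ 82 and 10 is not a primitive root.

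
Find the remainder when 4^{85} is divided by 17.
By Fermat: 4^{16} ≡ 1 mod 17. 85 = 5×16 + 5. So 4^{85} ≡ 4^{5} ≡ 4 mod 17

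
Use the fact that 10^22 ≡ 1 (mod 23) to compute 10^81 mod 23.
By Fermat: 10^{22} ≡ 1 (mod 23). 81 = 3×22 + 15. So 10^{81} ≡ 10^{15} ≡ 5 (mod 23)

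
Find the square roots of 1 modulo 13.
The square roots of 1 mod 13 are 1 and 12. Verify: 1² = 1 ≡ 1 (mod 13)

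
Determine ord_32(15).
Powers of 15 mod 32: 15^1≡15, 15^2≡1. Order = 2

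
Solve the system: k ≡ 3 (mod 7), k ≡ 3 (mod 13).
M = 7 × 13 = 91. M₁ = 13, y₁ ≡ 6 (mod 7). M₂ = 7, y₂ ≡ 2 (mod 13). k = 3×13×6 + 3×7×2 ≡ 3 (mod 91)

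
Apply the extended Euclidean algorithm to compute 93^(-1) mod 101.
Extended GCD: 93(-38) + 101(35) = 1. So 93^(-1) ≡ -38 ≡ 63 (mod 101). Verify: 93 × 63 = 5859 ≡ 1 (mod 101)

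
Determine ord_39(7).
Powers of 7 mod 39: 7^1≡7, 7^2≡10, 7^3≡31, 7^4≡22, 7^5≡37, 7^6≡25, 7^7≡19, 7^8≡16, 7^9≡34, 7^10≡4, 7^11≡28, 7^12≡1. ord_39(7) = 12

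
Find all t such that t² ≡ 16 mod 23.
The square roots of 16 mod 23 are 4 and 19. Verify: 4² = 16 ≡ 16 mod 23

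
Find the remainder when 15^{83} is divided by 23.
By Fermat: 15^{22} ≡ 1 mod 23. 83 = 3×22 + 17. So 15^{83} ≡ 15^{17} ≡ 10 mod 23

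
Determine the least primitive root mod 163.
g = 2. For each prime q|162: 2^{81}≡162, 2^{54}≡104, none ≡ 1, so ord_163(2) = 162 and 2 is a primitive root.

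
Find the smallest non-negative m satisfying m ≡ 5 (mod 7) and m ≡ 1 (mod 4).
M = 7 × 4 = 28. M₁ = 4, y₁ ≡ 2 (mod 7). M₂ = 7, y₂ ≡ 3 (mod 4). m = 5×4×2 + 1×7×3 ≡ 5 (mod 28)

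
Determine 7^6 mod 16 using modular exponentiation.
By repeated squaring (mod 16): 7^{1}≡7, 7^{2}≡1, 7^{4}≡1. Then 7^{6} = 7^{4+2} ≡ 1 × 1 ≡ 1 (mod 16)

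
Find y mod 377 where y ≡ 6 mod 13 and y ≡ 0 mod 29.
M = 13 × 29 = 377. M₁ = 29, y₁ ≡ 9 mod 13. M₂ = 13, y₂ ≡ 9 mod 29. y = 6×29×9 + 0×13×9 ≡ 58 mod 377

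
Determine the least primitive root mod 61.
g = 2. Powers: [2, 4, 8, 16, 32, 3, 6, ...] generates all 60 non-zero residues.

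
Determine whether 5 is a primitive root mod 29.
5^{14} ≡ 1 mod 29 and 14 < 28, so ord_29(5) = 14 ≠ 28 and 5 is not a primitive root.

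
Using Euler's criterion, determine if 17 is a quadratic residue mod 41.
By Euler's criterion: 17^{20} ≡ 40 mod 41. Since this equals -1 (≡ 40), 17 is not a QR.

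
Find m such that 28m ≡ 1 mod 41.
Since 41 is prime, by Fermat 28^(-1) ≡ 28^{39} ≡ 22 mod 41. Verify: 28 × 22 = 616 ≡ 1 mod 41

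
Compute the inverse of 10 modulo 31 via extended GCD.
Extended GCD: 10(-3) + 31(1) = 1. So 10^(-1) ≡ -3 ≡ 28 (mod 31). Verify: 10 × 28 = 280 ≡ 1 (mod 31)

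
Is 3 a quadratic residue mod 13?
By Euler's criterion: 3^{6} ≡ 1 (mod 13). Since this equals 1, 3 is a QR.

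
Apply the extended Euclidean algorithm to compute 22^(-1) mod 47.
Extended GCD: 22(15) + 47(-7) = 1. So 22^(-1) ≡ 15 (mod 47). Verify: 22 × 15 = 330 ≡ 1 (mod 47)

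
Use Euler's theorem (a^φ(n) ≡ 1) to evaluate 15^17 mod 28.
By Euler: 15^{12} ≡ 1 (mod 28) since gcd(15, 28) = 1. 17 = 1×12 + 5. So 15^{17} ≡ 15^{5} ≡ 15 (mod 28)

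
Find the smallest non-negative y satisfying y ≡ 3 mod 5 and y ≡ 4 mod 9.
M = 5 × 9 = 45. M₁ = 9, y₁ ≡ 4 mod 5. M₂ = 5, y₂ ≡ 2 mod 9. y = 3×9×4 + 4×5×2 ≡ 13 mod 45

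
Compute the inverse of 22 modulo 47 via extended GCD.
Extended GCD: 22(15) + 47(-7) = 1. So 22^(-1) ≡ 15 (mod 47). Verify: 22 × 15 = 330 ≡ 1 (mod 47)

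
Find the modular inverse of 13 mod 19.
Since 19 is prime, by Fermat 13^(-1) ≡ 13^{17} ≡ 3 mod 19. Verify: 13 × 3 = 39 ≡ 1 mod 19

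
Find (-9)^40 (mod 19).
Using Fermat: (-9)^{18} ≡ 1 (mod 19). 40 ≡ 4 (mod 18). So (-9)^{40} ≡ (-9)^{4} ≡ 6 (mod 19)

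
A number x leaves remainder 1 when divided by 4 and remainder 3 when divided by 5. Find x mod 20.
M = 4 × 5 = 20. M₁ = 5, y₁ ≡ 1 mod 4. M₂ = 4, y₂ ≡ 4 mod 5. x = 1×5×1 + 3×4×4 ≡ 13 mod 20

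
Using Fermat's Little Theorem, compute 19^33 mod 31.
By Fermat: 19^{30} ≡ 1 mod 31. So 19^{33} = 19^{30} · 19^{3} ≡ 19^{3} ≡ 8 mod 31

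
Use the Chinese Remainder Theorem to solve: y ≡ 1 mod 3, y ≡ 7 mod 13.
M = 3 × 13 = 39. M₁ = 13, y₁ ≡ 1 mod 3. M₂ = 3, y₂ ≡ 9 mod 13. y = 1×13×1 + 7×3×9 ≡ 7 mod 39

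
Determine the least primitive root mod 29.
g = 2. For each prime q|28: 2^{14}≡28, 2^{4}≡16, none ≡ 1, so ord_29(2) = 28 and 2 is a primitive root.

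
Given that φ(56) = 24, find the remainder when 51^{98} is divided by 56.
By Euler: 51^{24} ≡ 1 (mod 56) since gcd(51, 56) = 1. 98 = 4×24 + 2. So 51^{98} ≡ 51^{2} ≡ 25 (mod 56)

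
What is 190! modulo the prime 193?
(192)! = (190)! × (191) × (192) ≡ -1 mod 193. So (190)! ≡ -1 × [(192)(191)]^(-1) ≡ 96 mod 193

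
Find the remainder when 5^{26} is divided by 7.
By Fermat: 5^{6} ≡ 1 (mod 7). 26 = 4×6 + 2. So 5^{26} ≡ 5^{2} ≡ 4 (mod 7)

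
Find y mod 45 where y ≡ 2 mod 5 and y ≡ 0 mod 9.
M = 5 × 9 = 45. M₁ = 9, y₁ ≡ 4 mod 5. M₂ = 5, y₂ ≡ 2 mod 9. y = 2×9×4 + 0×5×2 ≡ 27 mod 45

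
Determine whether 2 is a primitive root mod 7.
2^{3} ≡ 1 (mod 7) and 3 < 6, so ord_7(2) = 3 ≠ 6 and 2 is not a primitive root.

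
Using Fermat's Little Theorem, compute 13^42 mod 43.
By Fermat's Little Theorem, 13^{42} ≡ 1 mod 43 since 43 is prime and gcd(13, 43) = 1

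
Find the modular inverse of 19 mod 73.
Since 73 is prime, by Fermat 19^(-1) ≡ 19^{71} ≡ 50 mod 73. Verify: 19 × 50 = 950 ≡ 1 mod 73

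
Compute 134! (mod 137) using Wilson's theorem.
(136)! = (134)! × (135) × (136) ≡ -1 (mod 137). So (134)! ≡ -1 × [(136)(135)]^(-1) ≡ 68 (mod 137)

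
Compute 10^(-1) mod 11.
Since 11 is prime, by Fermat 10^(-1) ≡ 10^{9} ≡ 10 mod 11. Verify: 10 × 10 = 100 ≡ 1 mod 11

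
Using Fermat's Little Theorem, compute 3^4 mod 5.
By Fermat's Little Theorem, 3^{4} ≡ 1 mod 5 since 5 is prime and gcd(3, 5) = 1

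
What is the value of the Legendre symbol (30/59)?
(30/59) = 30^{29} mod 59 = -1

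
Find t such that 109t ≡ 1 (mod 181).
Since 181 is prime, by Fermat 109^(-1) ≡ 109^{179} ≡ 93 (mod 181). Verify: 109 × 93 = 10137 ≡ 1 (mod 181)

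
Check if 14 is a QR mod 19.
By Euler's criterion: 14^{9} ≡ 18 (mod 19). Since this equals -1 (≡ 18), 14 is not a QR.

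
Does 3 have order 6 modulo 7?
ord_7(3) divides 6. For each prime q|6: 3^{3}≡6, 3^{2}≡2, none ≡ 1. So 3 has order 6 and is a primitive root mod 7.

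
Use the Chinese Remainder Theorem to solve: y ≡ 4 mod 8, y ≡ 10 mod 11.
M = 8 × 11 = 88. M₁ = 11, y₁ ≡ 3 mod 8. M₂ = 8, y₂ ≡ 7 mod 11. y = 4×11×3 + 10×8×7 ≡ 76 mod 88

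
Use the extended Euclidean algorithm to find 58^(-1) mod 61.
Extended GCD: 58(20) + 61(-19) = 1. So 58^(-1) ≡ 20 (mod 61). Verify: 58 × 20 = 1160 ≡ 1 (mod 61)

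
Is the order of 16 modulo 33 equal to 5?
Powers of 16 mod 33: 16^1≡16, 16^2≡25, 16^3≡4, 16^4≡31, 16^5≡1. First k with 16^k≡1 is k=5. Yes, ord_33(16) = 5.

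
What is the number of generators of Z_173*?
Number of primitive roots mod 173 = φ(p-1) = φ(172) = 84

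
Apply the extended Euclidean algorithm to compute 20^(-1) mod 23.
Extended GCD: 20(-8) + 23(7) = 1. So 20^(-1) ≡ -8 ≡ 15 mod 23. Verify: 20 × 15 = 300 ≡ 1 mod 23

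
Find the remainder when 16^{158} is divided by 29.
By Fermat: 16^{28} ≡ 1 mod 29. 158 = 5×28 + 18. So 16^{158} ≡ 16^{18} ≡ 25 mod 29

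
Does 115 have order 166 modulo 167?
115^{83} ≡ 1 mod 167 and 83 < 166, so ord_167(115) = 83 ≠ 166 and 115 is not a primitive root.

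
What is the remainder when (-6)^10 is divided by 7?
Using Fermat: (-6)^{6} ≡ 1 (mod 7). 10 ≡ 4 (mod 6). So (-6)^{10} ≡ (-6)^{4} ≡ 1 (mod 7)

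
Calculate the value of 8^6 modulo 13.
By repeated squaring (mod 13): 8^{1}≡8, 8^{2}≡12, 8^{4}≡1. Then 8^{6} = 8^{4+2} ≡ 1 × 12 ≡ 12 (mod 13)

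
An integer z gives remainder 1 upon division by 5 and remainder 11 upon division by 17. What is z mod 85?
M = 5 × 17 = 85. M₁ = 17, y₁ ≡ 3 mod 5. M₂ = 5, y₂ ≡ 7 mod 17. z = 1×17×3 + 11×5×7 ≡ 11 mod 85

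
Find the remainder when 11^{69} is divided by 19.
By Fermat: 11^{18} ≡ 1 mod 19. 69 = 3×18 + 15. So 11^{69} ≡ 11^{15} ≡ 1 mod 19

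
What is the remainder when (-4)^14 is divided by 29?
By repeated squaring (mod 29): (-4)^{1}≡25, (-4)^{2}≡16, (-4)^{4}≡24, (-4)^{8}≡25. Then (-4)^{14} = (-4)^{8+4+2} ≡ 25 × 24 × 16 ≡ 1 (mod 29)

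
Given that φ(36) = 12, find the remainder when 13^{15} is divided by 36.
By Euler: 13^{12} ≡ 1 mod 36 since gcd(13, 36) = 1. 15 = 1×12 + 3. So 13^{15} ≡ 13^{3} ≡ 1 mod 36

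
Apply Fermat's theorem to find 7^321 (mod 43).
By Fermat: 7^{42} ≡ 1 (mod 43). 321 ≡ 27 (mod 42). So 7^{321} ≡ 7^{27} ≡ 42 (mod 43)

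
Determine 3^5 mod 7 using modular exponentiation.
By repeated squaring (mod 7): 3^{1}≡3, 3^{2}≡2, 3^{4}≡4. Then 3^{5} = 3^{4+1} ≡ 4 × 3 ≡ 5 (mod 7)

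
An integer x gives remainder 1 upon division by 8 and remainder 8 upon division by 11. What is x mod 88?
M = 8 × 11 = 88. M₁ = 11, y₁ ≡ 3 mod 8. M₂ = 8, y₂ ≡ 7 mod 11. x = 1×11×3 + 8×8×7 ≡ 41 mod 88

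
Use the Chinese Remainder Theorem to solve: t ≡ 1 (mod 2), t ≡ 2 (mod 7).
M = 2 × 7 = 14. M₁ = 7, y₁ ≡ 1 (mod 2). M₂ = 2, y₂ ≡ 4 (mod 7). t = 1×7×1 + 2×2×4 ≡ 9 (mod 14)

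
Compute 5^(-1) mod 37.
Since 37 is prime, by Fermat 5^(-1) ≡ 5^{35} ≡ 15 mod 37. Verify: 5 × 15 = 75 ≡ 1 mod 37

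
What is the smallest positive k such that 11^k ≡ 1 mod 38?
Powers of 11 mod 38: 11^1≡11, 11^2≡7, 11^3≡1. ord_38(11) = 3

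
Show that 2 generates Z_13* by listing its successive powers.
2^1, 2^2, ..., 2^{12} mod 13: [2, 4, 8, 3, 6, 12, 11, 9, 5, 10, 7, 1]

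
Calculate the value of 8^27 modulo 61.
By repeated squaring mod 61: 8^{1}≡8, 8^{2}≡3, 8^{4}≡9, 8^{8}≡20, 8^{16}≡34. Then 8^{27} = 8^{16+8+2+1} ≡ 34 × 20 × 3 × 8 ≡ 33 mod 61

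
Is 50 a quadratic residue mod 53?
By Euler's criterion: 50^{26} ≡ 52 mod 53. Since this equals -1 (≡ 52), 50 is not a QR.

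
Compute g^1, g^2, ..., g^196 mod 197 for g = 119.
119^1, 119^2, ..., 119^{196} mod 197: [119, 174, 21, 135, 108, 47, 77, 101, 2, 41, 151, 42, 73, 19, 94, 154, 5, 4, 82, 105, 84, 146, 38, 188, 111, 10, 8, 164, 13, 168, 95, 76, 179, 25, 20, 16, 131, 26, 139, 190, 152, 161, 50, 40, 32, 65, 52, 81, 183, 107, 125, 100, 80, 64, 130, 104, 162, 169, 17, 53, 3, 160, 128, 63, 11, 127, 141, 34, 106, 6, 123, 59, 126, 22, 57, 85, 68, 15, 12, 49, 118, 55, 44, 114, 170, 136, 30, 24, 98, 39, 110, 88, 31, 143, 75, 60, 48, 196, 78, 23, 176, 62, 89, 150, 120, 96, 195, 156, 46, 155, 124, 178, 103, 43, 192, 193, 115, 92, 113, 51, 159, 9, 86, 187, 189, 33, 184, 29, 102, 121, 18, 172, 177, 181, 66, 171, 58, 7, 45, 36, 147, 157, 165, 132, 145, 116, 14, 90, 72, 97, 117, 133, 67, 93, 35, 28, 180, 144, 194, 37, 69, 134, 186, 70, 56, 163, 91, 191, 74, 138, 71, 175, 140, 112, 129, 182, 185, 148, 79, 142, 153, 83, 27, 61, 167, 173, 99, 158, 87, 109, 166, 54, 122, 137, 149, 1]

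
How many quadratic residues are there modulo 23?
For prime 23, there are (p-1)/2 = (23-1)/2 = 11 quadratic residues (excluding 0).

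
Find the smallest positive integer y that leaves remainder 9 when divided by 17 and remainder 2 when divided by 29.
M = 17 × 29 = 493. M₁ = 29, y₁ ≡ 10 mod 17. M₂ = 17, y₂ ≡ 12 mod 29. y = 9×29×10 + 2×17×12 ≡ 60 mod 493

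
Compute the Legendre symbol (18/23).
(18/23) = 18^{11} mod 23 = 1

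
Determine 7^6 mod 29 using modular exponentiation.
By repeated squaring mod 29: 7^{1}≡7, 7^{2}≡20, 7^{4}≡23. Then 7^{6} = 7^{4+2} ≡ 23 × 20 ≡ 25 mod 29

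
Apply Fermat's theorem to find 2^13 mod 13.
By Fermat: 2^{12} ≡ 1 mod 13. So 2^{13} = 2^{12} · 2^{1} ≡ 2^{1} ≡ 2 mod 13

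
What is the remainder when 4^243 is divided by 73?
Using Fermat: 4^{72} ≡ 1 (mod 73). 243 ≡ 27 (mod 72). So 4^{243} ≡ 4^{27} ≡ 1 (mod 73)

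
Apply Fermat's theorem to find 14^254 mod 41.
By Fermat: 14^{40} ≡ 1 mod 41. 254 ≡ 14 mod 40. So 14^{254} ≡ 14^{14} ≡ 9 mod 41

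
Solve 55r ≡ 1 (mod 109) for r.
Since 109 is prime, by Fermat 55^(-1) ≡ 55^{107} ≡ 2 (mod 109). Verify: 55 × 2 = 110 ≡ 1 (mod 109)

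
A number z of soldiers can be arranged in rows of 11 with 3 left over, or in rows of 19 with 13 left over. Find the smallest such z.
M = 11 × 19 = 209. M₁ = 19, y₁ ≡ 7 (mod 11). M₂ = 11, y₂ ≡ 7 (mod 19). z = 3×19×7 + 13×11×7 ≡ 146 (mod 209)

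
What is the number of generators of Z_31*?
There are φ(31-1) = φ(30) = 8 primitive roots modulo 31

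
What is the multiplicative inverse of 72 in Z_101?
Since 101 is prime, by Fermat 72^(-1) ≡ 72^{99} ≡ 94 mod 101. Verify: 72 × 94 = 6768 ≡ 1 mod 101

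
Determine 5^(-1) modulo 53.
Since 53 is prime, by Fermat 5^(-1) ≡ 5^{51} ≡ 32 mod 53. Verify: 5 × 32 = 160 ≡ 1 mod 53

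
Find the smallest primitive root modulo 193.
g = 5. For each prime q|192: 5^{96}≡192, 5^{64}≡84, none ≡ 1, so ord_193(5) = 192 and 5 is a primitive root.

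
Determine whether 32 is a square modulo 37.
By Euler's criterion: 32^{18} ≡ 36 (mod 37). Since this equals -1 (≡ 36), 32 is not a QR.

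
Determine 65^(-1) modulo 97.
Since 97 is prime, by Fermat 65^(-1) ≡ 65^{95} ≡ 3 (mod 97). Verify: 65 × 3 = 195 ≡ 1 (mod 97)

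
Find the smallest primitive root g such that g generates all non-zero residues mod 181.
g = 2. For each prime q|180: 2^{90}≡180, 2^{60}≡48, 2^{36}≡59, none ≡ 1, so ord_181(2) = 180 and 2 is a primitive root.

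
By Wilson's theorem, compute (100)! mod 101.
By Wilson's theorem, (100)! ≡ -1 ≡ 100 mod 101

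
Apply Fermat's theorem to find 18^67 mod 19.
By Fermat: 18^{18} ≡ 1 mod 19. 67 = 3×18 + 13. So 18^{67} ≡ 18^{13} ≡ 18 mod 19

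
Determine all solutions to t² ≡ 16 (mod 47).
The square roots of 16 mod 47 are 4 and 43. Verify: 4² = 16 ≡ 16 (mod 47)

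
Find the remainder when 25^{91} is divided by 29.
By Fermat: 25^{28} ≡ 1 (mod 29). 91 = 3×28 + 7. So 25^{91} ≡ 25^{7} ≡ 1 (mod 29)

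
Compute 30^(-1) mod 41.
Since 41 is prime, by Fermat 30^(-1) ≡ 30^{39} ≡ 26 mod 41. Verify: 30 × 26 = 780 ≡ 1 mod 41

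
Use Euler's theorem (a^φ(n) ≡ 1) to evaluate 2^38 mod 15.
By Euler: 2^{8} ≡ 1 mod 15 since gcd(2, 15) = 1. 38 = 4×8 + 6. So 2^{38} ≡ 2^{6} ≡ 4 mod 15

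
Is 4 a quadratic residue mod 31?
By Euler's criterion: 4^{15} ≡ 1 mod 31. Since this equals 1, 4 is a QR.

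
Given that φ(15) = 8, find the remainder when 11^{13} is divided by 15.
By Euler: 11^{8} ≡ 1 mod 15 since gcd(11, 15) = 1. 13 = 1×8 + 5. So 11^{13} ≡ 11^{5} ≡ 11 mod 15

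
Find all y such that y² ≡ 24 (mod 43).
The square roots of 24 mod 43 are 14 and 29. Verify: 14² = 196 ≡ 24 (mod 43)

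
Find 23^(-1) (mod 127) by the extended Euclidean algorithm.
Extended GCD: 23(-11) + 127(2) = 1. So 23^(-1) ≡ -11 ≡ 116 (mod 127). Verify: 23 × 116 = 2668 ≡ 1 (mod 127)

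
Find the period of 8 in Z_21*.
Powers of 8 mod 21: 8^1≡8, 8^2≡1. So the order of 8 is 2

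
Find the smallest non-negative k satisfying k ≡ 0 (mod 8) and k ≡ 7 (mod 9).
M = 8 × 9 = 72. M₁ = 9, y₁ ≡ 1 (mod 8). M₂ = 8, y₂ ≡ 8 (mod 9). k = 0×9×1 + 7×8×8 ≡ 16 (mod 72)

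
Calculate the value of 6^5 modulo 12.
By repeated squaring mod 12: 6^{1}≡6, 6^{2}≡0, 6^{4}≡0. Then 6^{5} = 6^{4+1} ≡ 0 × 6 ≡ 0 mod 12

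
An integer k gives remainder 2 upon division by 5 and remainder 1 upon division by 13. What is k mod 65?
M = 5 × 13 = 65. M₁ = 13, y₁ ≡ 2 mod 5. M₂ = 5, y₂ ≡ 8 mod 13. k = 2×13×2 + 1×5×8 ≡ 27 mod 65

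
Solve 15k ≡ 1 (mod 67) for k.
Since 67 is prime, by Fermat 15^(-1) ≡ 15^{65} ≡ 9 (mod 67). Verify: 15 × 9 = 135 ≡ 1 (mod 67)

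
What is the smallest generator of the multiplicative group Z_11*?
g = 2. For each prime q|10: 2^{5}≡10, 2^{2}≡4, none ≡ 1, so ord_11(2) = 10 and 2 is a primitive root.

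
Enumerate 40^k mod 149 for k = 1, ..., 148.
40^1, 40^2, ..., 40^{148} mod 149: [40, 110, 79, 31, 48, 132, 65, 67, 147, 69, 78, 140, 87, 53, 34, 19, 15, 4, 11, 142, 18, 124, 43, 81, 111, 119, 141, 127, 14, 113, 50, 63, 136, 76, 60, 16, 44, 121, 72, 49, 23, 26, 146, 29, 117, 61, 56, 5, 51, 103, 97, 6, 91, 64, 27, 37, 139, 47, 92, 104, 137, 116, 21, 95, 75, 20, 55, 114, 90, 24, 66, 107, 108, 148, 109, 39, 70, 118, 101, 17, 84, 82, 2, 80, 71, 9, 62, 96, 115, 130, 134, 145, 138, 7, 131, 25, 106, 68, 38, 30, 8, 22, 135, 36, 99, 86, 13, 73, 89, 133, 105, 28, 77, 100, 126, 123, 3, 120, 32, 88, 93, 144, 98, 46, 52, 143, 58, 85, 122, 112, 10, 102, 57, 45, 12, 33, 128, 54, 74, 129, 94, 35, 59, 125, 83, 42, 41, 1]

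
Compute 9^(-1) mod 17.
Since 17 is prime, by Fermat 9^(-1) ≡ 9^{15} ≡ 2 mod 17. Verify: 9 × 2 = 18 ≡ 1 mod 17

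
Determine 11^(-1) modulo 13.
Since 13 is prime, by Fermat 11^(-1) ≡ 11^{11} ≡ 6 (mod 13). Verify: 11 × 6 = 66 ≡ 1 (mod 13)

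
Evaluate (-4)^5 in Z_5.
Using Fermat: (-4)^{4} ≡ 1 (mod 5). 5 ≡ 1 (mod 4). So (-4)^{5} ≡ (-4)^{1} ≡ 1 (mod 5)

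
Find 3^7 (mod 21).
By repeated squaring (mod 21): 3^{1}≡3, 3^{2}≡9, 3^{4}≡18. Then 3^{7} = 3^{4+2+1} ≡ 18 × 9 × 3 ≡ 3 (mod 21)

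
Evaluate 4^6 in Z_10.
By repeated squaring mod 10: 4^{1}≡4, 4^{2}≡6, 4^{4}≡6. Then 4^{6} = 4^{4+2} ≡ 6 × 6 ≡ 6 mod 10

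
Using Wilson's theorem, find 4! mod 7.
(6)! = (4)! × (5) × (6) ≡ -1 (mod 7). So (4)! ≡ -1 × [(6)(5)]^(-1) ≡ 3 (mod 7)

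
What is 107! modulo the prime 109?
(108)! = (107)! × (108) ≡ -1 (mod 109). So (107)! ≡ -1 × (108)^(-1) ≡ (-1)×(-1) = 1 (mod 109)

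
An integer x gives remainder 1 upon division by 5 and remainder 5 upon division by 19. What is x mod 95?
M = 5 × 19 = 95. M₁ = 19, y₁ ≡ 4 mod 5. M₂ = 5, y₂ ≡ 4 mod 19. x = 1×19×4 + 5×5×4 ≡ 81 mod 95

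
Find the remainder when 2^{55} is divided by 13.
By Fermat: 2^{12} ≡ 1 mod 13. 55 = 4×12 + 7. So 2^{55} ≡ 2^{7} ≡ 11 mod 13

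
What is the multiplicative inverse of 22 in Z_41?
Since 41 is prime, by Fermat 22^(-1) ≡ 22^{39} ≡ 28 (mod 41). Verify: 22 × 28 = 616 ≡ 1 (mod 41)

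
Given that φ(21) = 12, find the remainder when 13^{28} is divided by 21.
By Euler: 13^{12} ≡ 1 mod 21 since gcd(13, 21) = 1. 28 = 2×12 + 4. So 13^{28} ≡ 13^{4} ≡ 1 mod 21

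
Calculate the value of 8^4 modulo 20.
8^{4} = 4096 ≡ 16 (mod 20)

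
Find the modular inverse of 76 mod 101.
Since 101 is prime, by Fermat 76^(-1) ≡ 76^{99} ≡ 4 (mod 101). Verify: 76 × 4 = 304 ≡ 1 (mod 101)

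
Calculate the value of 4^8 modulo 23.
By repeated squaring (mod 23): 4^{1}≡4, 4^{2}≡16, 4^{4}≡3, 4^{8}≡9. So 4^{8} ≡ 9 (mod 23)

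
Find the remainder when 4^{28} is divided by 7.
By Fermat: 4^{6} ≡ 1 mod 7. 28 = 4×6 + 4. So 4^{28} ≡ 4^{4} ≡ 4 mod 7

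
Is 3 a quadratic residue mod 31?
By Euler's criterion: 3^{15} ≡ 30 (mod 31). Since this equals -1 (≡ 30), 3 is not a QR.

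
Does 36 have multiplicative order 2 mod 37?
Powers of 36 mod 37: 36^1≡36, 36^2≡1. First k with 36^k≡1 is k=2. Yes, ord_37(36) = 2.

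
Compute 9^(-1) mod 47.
Since 47 is prime, by Fermat 9^(-1) ≡ 9^{45} ≡ 21 mod 47. Verify: 9 × 21 = 189 ≡ 1 mod 47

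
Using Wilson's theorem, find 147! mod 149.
(148)! = (147)! × (148) ≡ -1 mod 149. So (147)! ≡ -1 × (148)^(-1) ≡ (-1)×(-1) = 1 mod 149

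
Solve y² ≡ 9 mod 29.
The square roots of 9 mod 29 are 26 and 3. Verify: 26² = 676 ≡ 9 mod 29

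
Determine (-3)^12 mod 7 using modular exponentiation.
Using Fermat: (-3)^{6} ≡ 1 mod 7. 12 ≡ 0 mod 6. So (-3)^{12} ≡ (-3)^{0} ≡ 1 mod 7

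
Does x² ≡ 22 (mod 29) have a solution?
By Euler's criterion: 22^{14} ≡ 1 (mod 29). Since this equals 1, 22 is a QR.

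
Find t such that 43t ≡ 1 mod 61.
Since 61 is prime, by Fermat 43^(-1) ≡ 43^{59} ≡ 44 mod 61. Verify: 43 × 44 = 1892 ≡ 1 mod 61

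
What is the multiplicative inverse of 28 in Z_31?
Since 31 is prime, by Fermat 28^(-1) ≡ 28^{29} ≡ 10 mod 31. Verify: 28 × 10 = 280 ≡ 1 mod 31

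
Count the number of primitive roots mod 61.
Number of primitive roots mod 61 = φ(p-1) = φ(60) = 16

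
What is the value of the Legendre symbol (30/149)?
(30/149) = 30^{74} mod 149 = 1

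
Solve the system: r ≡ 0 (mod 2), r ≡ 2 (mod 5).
M = 2 × 5 = 10. M₁ = 5, y₁ ≡ 1 (mod 2). M₂ = 2, y₂ ≡ 3 (mod 5). r = 0×5×1 + 2×2×3 ≡ 2 (mod 10)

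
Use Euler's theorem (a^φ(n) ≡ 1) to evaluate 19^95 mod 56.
By Euler: 19^{24} ≡ 1 mod 56 since gcd(19, 56) = 1. 95 = 3×24 + 23. So 19^{95} ≡ 19^{23} ≡ 3 mod 56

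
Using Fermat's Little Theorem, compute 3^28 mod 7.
By Fermat: 3^{6} ≡ 1 mod 7. 28 = 4×6 + 4. So 3^{28} ≡ 3^{4} ≡ 4 mod 7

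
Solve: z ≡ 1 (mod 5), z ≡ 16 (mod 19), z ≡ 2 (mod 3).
M = 5 × 19 × 3 = 285. M₁ = 57, y₁ ≡ 3 (mod 5). M₂ = 15, y₂ ≡ 14 (mod 19). M₃ = 95, y₃ ≡ 2 (mod 3). z = 1×57×3 + 16×15×14 + 2×95×2 ≡ 206 (mod 285)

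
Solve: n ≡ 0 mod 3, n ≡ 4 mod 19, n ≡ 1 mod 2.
M = 3 × 19 × 2 = 114. M₁ = 38, y₁ ≡ 2 mod 3. M₂ = 6, y₂ ≡ 16 mod 19. M₃ = 57, y₃ ≡ 1 mod 2. n = 0×38×2 + 4×6×16 + 1×57×1 ≡ 99 mod 114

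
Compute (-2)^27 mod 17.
Using Fermat: (-2)^{16} ≡ 1 (mod 17). 27 ≡ 11 (mod 16). So (-2)^{27} ≡ (-2)^{11} ≡ 9 (mod 17)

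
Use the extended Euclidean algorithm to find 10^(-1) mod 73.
Extended GCD: 10(22) + 73(-3) = 1. So 10^(-1) ≡ 22 (mod 73). Verify: 10 × 22 = 220 ≡ 1 (mod 73)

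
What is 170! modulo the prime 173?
(172)! = (170)! × (171) × (172) ≡ -1 (mod 173). So (170)! ≡ -1 × [(172)(171)]^(-1) ≡ 86 (mod 173)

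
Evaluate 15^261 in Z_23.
Using Fermat: 15^{22} ≡ 1 (mod 23). 261 ≡ 19 (mod 22). So 15^{261} ≡ 15^{19} ≡ 19 (mod 23)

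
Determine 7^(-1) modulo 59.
Since 59 is prime, by Fermat 7^(-1) ≡ 7^{57} ≡ 17 (mod 59). Verify: 7 × 17 = 119 ≡ 1 (mod 59)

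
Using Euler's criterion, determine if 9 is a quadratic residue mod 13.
By Euler's criterion: 9^{6} ≡ 1 (mod 13). Since this equals 1, 9 is a QR.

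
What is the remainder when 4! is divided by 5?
By Wilson's theorem, (4)! ≡ -1 ≡ 4 (mod 5)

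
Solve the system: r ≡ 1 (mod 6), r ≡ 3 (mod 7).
M = 6 × 7 = 42. M₁ = 7, y₁ ≡ 1 (mod 6). M₂ = 6, y₂ ≡ 6 (mod 7). r = 1×7×1 + 3×6×6 ≡ 31 (mod 42)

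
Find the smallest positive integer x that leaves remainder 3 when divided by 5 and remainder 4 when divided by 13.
M = 5 × 13 = 65. M₁ = 13, y₁ ≡ 2 mod 5. M₂ = 5, y₂ ≡ 8 mod 13. x = 3×13×2 + 4×5×8 ≡ 43 mod 65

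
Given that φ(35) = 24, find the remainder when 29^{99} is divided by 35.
By Euler: 29^{24} ≡ 1 mod 35 since gcd(29, 35) = 1. 99 = 4×24 + 3. So 29^{99} ≡ 29^{3} ≡ 29 mod 35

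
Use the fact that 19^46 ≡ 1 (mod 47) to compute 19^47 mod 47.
By Fermat: 19^{46} ≡ 1 (mod 47). So 19^{47} = 19^{46} · 19^{1} ≡ 19^{1} ≡ 19 (mod 47)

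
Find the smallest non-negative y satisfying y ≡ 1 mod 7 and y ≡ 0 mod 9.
M = 7 × 9 = 63. M₁ = 9, y₁ ≡ 4 mod 7. M₂ = 7, y₂ ≡ 4 mod 9. y = 1×9×4 + 0×7×4 ≡ 36 mod 63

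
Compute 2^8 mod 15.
By repeated squaring mod 15: 2^{1}≡2, 2^{2}≡4, 2^{4}≡1, 2^{8}≡1. So 2^{8} ≡ 1 mod 15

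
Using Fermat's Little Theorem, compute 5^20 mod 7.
By Fermat: 5^{6} ≡ 1 mod 7. 20 = 3×6 + 2. So 5^{20} ≡ 5^{2} ≡ 4 mod 7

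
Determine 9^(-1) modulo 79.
Since 79 is prime, by Fermat 9^(-1) ≡ 9^{77} ≡ 44 (mod 79). Verify: 9 × 44 = 396 ≡ 1 (mod 79)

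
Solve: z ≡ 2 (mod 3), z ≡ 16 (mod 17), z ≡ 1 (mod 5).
M = 3 × 17 × 5 = 255. M₁ = 85, y₁ ≡ 1 (mod 3). M₂ = 15, y₂ ≡ 8 (mod 17). M₃ = 51, y₃ ≡ 1 (mod 5). z = 2×85×1 + 16×15×8 + 1×51×1 ≡ 101 (mod 255)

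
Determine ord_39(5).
Powers of 5 mod 39: 5^1≡5, 5^2≡25, 5^3≡8, 5^4≡1. ord_39(5) = 4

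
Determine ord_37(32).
Powers of 32 mod 37: 32^1≡32, 32^2≡25, 32^3≡23, 32^4≡33, 32^5≡20, 32^6≡11, 32^7≡19, 32^8≡16, 32^9≡31, 32^10≡30, 32^11≡35, 32^12≡10, 32^13≡24, 32^14≡28, 32^15≡8, 32^16≡34, 32^17≡15, 32^18≡36, 32^19≡5, 32^20≡12, 32^21≡14, 32^22≡4, 32^23≡17, 32^24≡26, 32^25≡18, 32^26≡21, 32^27≡6, 32^28≡7, 32^29≡2, 32^30≡27, 32^31≡13, 32^32≡9, 32^33≡29, 32^34≡3, 32^35≡22, 32^36≡1. ord_37(32) = 36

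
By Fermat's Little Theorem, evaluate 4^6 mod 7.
By Fermat's Little Theorem, 4^{6} ≡ 1 mod 7 since 7 is prime and gcd(4, 7) = 1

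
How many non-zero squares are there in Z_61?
For prime 61, there are (p-1)/2 = (61-1)/2 = 30 quadratic residues (excluding 0).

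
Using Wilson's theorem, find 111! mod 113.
(112)! = (111)! × (112) ≡ -1 (mod 113). So (111)! ≡ -1 × (112)^(-1) ≡ (-1)×(-1) = 1 (mod 113)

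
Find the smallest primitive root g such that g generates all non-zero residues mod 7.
g = 3. Powers: [3, 2, 6, 4, 5, 1] generates all 6 non-zero residues.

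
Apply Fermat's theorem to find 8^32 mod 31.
By Fermat: 8^{30} ≡ 1 mod 31. So 8^{32} = 8^{30} · 8^{2} ≡ 8^{2} ≡ 2 mod 31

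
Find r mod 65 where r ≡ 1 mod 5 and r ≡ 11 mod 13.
M = 5 × 13 = 65. M₁ = 13, y₁ ≡ 2 mod 5. M₂ = 5, y₂ ≡ 8 mod 13. r = 1×13×2 + 11×5×8 ≡ 11 mod 65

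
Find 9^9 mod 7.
Using Fermat: 9^{6} ≡ 1 mod 7. 9 ≡ 3 mod 6. So 9^{9} ≡ 9^{3} ≡ 1 mod 7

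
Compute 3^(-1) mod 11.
Since 11 is prime, by Fermat 3^(-1) ≡ 3^{9} ≡ 4 mod 11. Verify: 3 × 4 = 12 ≡ 1 mod 11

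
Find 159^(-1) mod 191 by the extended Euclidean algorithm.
Extended GCD: 159(-6) + 191(5) = 1. So 159^(-1) ≡ -6 ≡ 185 mod 191. Verify: 159 × 185 = 29415 ≡ 1 mod 191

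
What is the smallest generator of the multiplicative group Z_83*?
g = 2. For each prime q|82: 2^{41}≡82, 2^{2}≡4, none ≡ 1, so ord_83(2) = 82 and 2 is a primitive root.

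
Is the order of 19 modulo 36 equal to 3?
Powers of 19 mod 36: 19^1≡19, 19^2≡1. Already 19^2≡1, so the order is 2 < 3. No, the actual order is 2.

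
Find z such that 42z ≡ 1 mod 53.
Since 53 is prime, by Fermat 42^(-1) ≡ 42^{51} ≡ 24 mod 53. Verify: 42 × 24 = 1008 ≡ 1 mod 53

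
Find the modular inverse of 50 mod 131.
Since 131 is prime, by Fermat 50^(-1) ≡ 50^{129} ≡ 76 (mod 131). Verify: 50 × 76 = 3800 ≡ 1 (mod 131)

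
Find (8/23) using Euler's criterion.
(8/23) = 8^{11} mod 23 = 1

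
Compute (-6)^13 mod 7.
Using Fermat: (-6)^{6} ≡ 1 mod 7. 13 ≡ 1 mod 6. So (-6)^{13} ≡ (-6)^{1} ≡ 1 mod 7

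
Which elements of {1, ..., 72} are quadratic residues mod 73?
QRs mod 73: {1, 2, 3, 4, 6, 8, 9, 12, 16, 18, 19, 23, 24, 25, 27, 32, 35, 36, 37, 38, 41, 46, 48, 49, 50, 54, 55, 57, 61, 64, 65, 67, 69, 70, 71, 72}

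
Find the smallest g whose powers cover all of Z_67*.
g = 2. Powers: [2, 4, 8, 16, 32, 64, 61, 55, 43, 19, ...] generates all 66 non-zero residues.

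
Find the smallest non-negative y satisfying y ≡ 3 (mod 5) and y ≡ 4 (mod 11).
M = 5 × 11 = 55. M₁ = 11, y₁ ≡ 1 (mod 5). M₂ = 5, y₂ ≡ 9 (mod 11). y = 3×11×1 + 4×5×9 ≡ 48 (mod 55)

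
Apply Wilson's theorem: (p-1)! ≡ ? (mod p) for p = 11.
By Wilson's theorem, (10)! ≡ -1 ≡ 10 (mod 11)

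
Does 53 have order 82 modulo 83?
ord_83(53) divides 82. For each prime q|82: 53^{41}≡82, 53^{2}≡70, none ≡ 1. So 53 has order 82 and is a primitive root mod 83.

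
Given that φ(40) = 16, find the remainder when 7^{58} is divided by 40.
By Euler: 7^{16} ≡ 1 (mod 40) since gcd(7, 40) = 1. 58 = 3×16 + 10. So 7^{58} ≡ 7^{10} ≡ 9 (mod 40)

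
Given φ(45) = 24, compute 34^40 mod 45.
By Euler: 34^{24} ≡ 1 (mod 45) since gcd(34, 45) = 1. 40 = 1×24 + 16. So 34^{40} ≡ 34^{16} ≡ 16 (mod 45)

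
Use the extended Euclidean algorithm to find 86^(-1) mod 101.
Extended GCD: 86(-27) + 101(23) = 1. So 86^(-1) ≡ -27 ≡ 74 mod 101. Verify: 86 × 74 = 6364 ≡ 1 mod 101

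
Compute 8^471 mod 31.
Using Fermat: 8^{30} ≡ 1 mod 31. 471 ≡ 21 mod 30. So 8^{471} ≡ 8^{21} ≡ 8 mod 31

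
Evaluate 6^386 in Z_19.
Using Fermat: 6^{18} ≡ 1 mod 19. 386 ≡ 8 mod 18. So 6^{386} ≡ 6^{8} ≡ 16 mod 19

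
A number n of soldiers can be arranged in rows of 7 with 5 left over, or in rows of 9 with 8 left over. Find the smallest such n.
M = 7 × 9 = 63. M₁ = 9, y₁ ≡ 4 mod 7. M₂ = 7, y₂ ≡ 4 mod 9. n = 5×9×4 + 8×7×4 ≡ 26 mod 63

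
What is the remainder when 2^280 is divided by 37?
Using Fermat: 2^{36} ≡ 1 mod 37. 280 ≡ 28 mod 36. So 2^{280} ≡ 2^{28} ≡ 12 mod 37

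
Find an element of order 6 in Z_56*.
23 has order 6 mod 56 since 23^{6} ≡ 1 mod 56 and no smaller power works.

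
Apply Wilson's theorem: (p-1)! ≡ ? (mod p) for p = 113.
By Wilson's theorem, (112)! ≡ -1 ≡ 112 (mod 113)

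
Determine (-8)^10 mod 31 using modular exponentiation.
By repeated squaring (mod 31): (-8)^{1}≡23, (-8)^{2}≡2, (-8)^{4}≡4, (-8)^{8}≡16. Then (-8)^{10} = (-8)^{8+2} ≡ 16 × 2 ≡ 1 (mod 31)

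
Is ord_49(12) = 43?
Powers of 12 mod 49: 12^1≡12, 12^2≡46, 12^3≡13, 12^4≡9, 12^5≡10, 12^6≡22, 12^7≡19, 12^8≡32, 12^9≡41, 12^10≡2, 12^11≡24, 12^12≡43, 12^13≡26, 12^14≡18, 12^15≡20, 12^16≡44, 12^17≡38, 12^18≡15, 12^19≡33, 12^20≡4, 12^21≡48, 12^22≡37, 12^23≡3, 12^24≡36, 12^25≡40, 12^26≡39, 12^27≡27, 12^28≡30, 12^29≡17, 12^30≡8, 12^31≡47, 12^32≡25, 12^33≡6, 12^34≡23, 12^35≡31, 12^36≡29, 12^37≡5, 12^38≡11, 12^39≡34, 12^40≡16, 12^41≡45, 12^42≡1. Already 12^42≡1, so the order is 42 < 43. No, the actual order is 42.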